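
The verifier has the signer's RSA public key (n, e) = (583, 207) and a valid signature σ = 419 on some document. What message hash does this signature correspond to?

σ^2 ≡ 419^2 = 175561 ≡ 78
σ^4 ≡ 78^2 = 6084 ≡ 254
σ^8 ≡ 254^2 = 64516 ≡ 386
σ^16 ≡ 386^2 = 148996 ≡ 331
σ^32 ≡ 331^2 = 109561 ≡ 540
σ^64 ≡ 540^2 = 291600 ≡ 100
σ^128 ≡ 100^2 = 10000 ≡ 89
207 = 128 + 64 + 8 + 4 + 2 + 1, so σ^207 ≡ 89·100·386·254·78·419 ≡ 551 (mod 583)

551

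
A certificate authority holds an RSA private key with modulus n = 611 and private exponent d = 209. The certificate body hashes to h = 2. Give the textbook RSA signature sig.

h^2 ≡ 2^2 = 4
h^4 ≡ 4^2 = 16
h^8 ≡ 16^2 = 256
h^16 ≡ 256^2 = 65536 ≡ 159
h^32 ≡ 159^2 = 25281 ≡ 230
h^64 ≡ 230^2 = 52900 ≡ 354
h^128 ≡ 354^2 = 125316 ≡ 61
209 = 128 + 64 + 16 + 1, so h^209 ≡ 61·354·159·2 ≡ 474 (mod 611)

474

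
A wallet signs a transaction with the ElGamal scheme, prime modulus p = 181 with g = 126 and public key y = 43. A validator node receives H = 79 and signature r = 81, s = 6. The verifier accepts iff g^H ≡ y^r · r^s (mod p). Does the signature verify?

does not verify

Left side g^H mod p:
126^2 = 15876 ≡ 129
126^4 ≡ 129^2 = 16641 ≡ 170
126^8 ≡ 170^2 = 28900 ≡ 121
126^16 ≡ 121^2 = 14641 ≡ 161
126^32 ≡ 161^2 = 25921 ≡ 38
126^64 ≡ 38^2 = 1444 ≡ 177
79 = 64 + 8 + 4 + 2 + 1, so 126^79 ≡ 177·121·170·129·126 ≡ 15 (mod 181)
Right side y^r · r^s mod p:
43^2 = 1849 ≡ 39
43^4 ≡ 39^2 = 1521 ≡ 73
43^8 ≡ 73^2 = 5329 ≡ 80
43^16 ≡ 80^2 = 6400 ≡ 65
43^32 ≡ 65^2 = 4225 ≡ 62
43^64 ≡ 62^2 = 3844 ≡ 43
81 = 64 + 16 + 1, so 43^81 ≡ 43·65·43 ≡ 1 (mod 181)
81^2 = 6561 ≡ 45
81^4 ≡ 45^2 = 2025 ≡ 34
6 = 4 + 2, so 81^6 ≡ 34·45 ≡ 82 (mod 181)
1·82 = 82 ≡ 82 (mod 181)
15 ≠ 82, so verification fails.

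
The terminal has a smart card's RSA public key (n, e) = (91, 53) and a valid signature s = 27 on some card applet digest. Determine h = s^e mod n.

s^53 mod 91 = 27

27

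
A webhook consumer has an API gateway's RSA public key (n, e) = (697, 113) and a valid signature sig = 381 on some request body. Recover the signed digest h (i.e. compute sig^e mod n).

602

sig^2 ≡ 381^2 = 145161 ≡ 185
sig^4 ≡ 185^2 = 34225 ≡ 72
sig^8 ≡ 72^2 = 5184 ≡ 305
sig^16 ≡ 305^2 = 93025 ≡ 324
sig^32 ≡ 324^2 = 104976 ≡ 426
sig^64 ≡ 426^2 = 181476 ≡ 256
113 = 64 + 32 + 16 + 1, so sig^113 ≡ 256·426·324·381 ≡ 602 (mod 697)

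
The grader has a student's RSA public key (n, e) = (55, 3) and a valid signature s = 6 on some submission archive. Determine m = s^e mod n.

s^2 ≡ 6^2 = 36
3 = 2 + 1, so s^3 ≡ 36·6 ≡ 51 (mod 55)

51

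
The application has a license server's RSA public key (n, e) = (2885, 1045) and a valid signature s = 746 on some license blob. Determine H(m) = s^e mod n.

2031

s^2 ≡ 746^2 = 556516 ≡ 2596
s^4 ≡ 2596^2 = 6739216 ≡ 2741
s^8 ≡ 2741^2 = 7513081 ≡ 541
s^16 ≡ 541^2 = 292681 ≡ 1296
s^32 ≡ 1296^2 = 1679616 ≡ 546
s^64 ≡ 546^2 = 298116 ≡ 961
s^128 ≡ 961^2 = 923521 ≡ 321
s^256 ≡ 321^2 = 103041 ≡ 2066
s^512 ≡ 2066^2 = 4268356 ≡ 1441
s^1024 ≡ 1441^2 = 2076481 ≡ 2166
1045 = 1024 + 16 + 4 + 1, so s^1045 ≡ 2166·1296·2741·746 ≡ 2031 (mod 2885)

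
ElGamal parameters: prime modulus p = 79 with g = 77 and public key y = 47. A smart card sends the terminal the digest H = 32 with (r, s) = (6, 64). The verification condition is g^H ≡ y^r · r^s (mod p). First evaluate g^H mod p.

50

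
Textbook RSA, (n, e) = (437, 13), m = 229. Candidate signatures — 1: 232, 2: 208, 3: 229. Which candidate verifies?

3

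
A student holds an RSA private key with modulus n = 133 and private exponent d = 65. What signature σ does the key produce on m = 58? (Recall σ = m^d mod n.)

m^2 ≡ 58^2 = 3364 ≡ 39
m^4 ≡ 39^2 = 1521 ≡ 58
m^8 ≡ 58^2 = 3364 ≡ 39
m^16 ≡ 39^2 = 1521 ≡ 58
m^32 ≡ 58^2 = 3364 ≡ 39
m^64 ≡ 39^2 = 1521 ≡ 58
65 = 64 + 1, so m^65 ≡ 58·58 ≡ 39 (mod 133)

39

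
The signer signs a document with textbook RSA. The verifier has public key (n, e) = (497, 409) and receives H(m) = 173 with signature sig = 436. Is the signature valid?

invalid

sig^2 ≡ 436^2 = 190096 ≡ 242
sig^4 ≡ 242^2 = 58564 ≡ 415
sig^8 ≡ 415^2 = 172225 ≡ 263
sig^16 ≡ 263^2 = 69169 ≡ 86
sig^32 ≡ 86^2 = 7396 ≡ 438
sig^64 ≡ 438^2 = 191844 ≡ 2
sig^128 ≡ 2^2 = 4
sig^256 ≡ 4^2 = 16
409 = 256 + 128 + 16 + 8 + 1, so sig^409 ≡ 16·4·86·263·436 ≡ 324 (mod 497)
324 ≠ 173, so verification fails.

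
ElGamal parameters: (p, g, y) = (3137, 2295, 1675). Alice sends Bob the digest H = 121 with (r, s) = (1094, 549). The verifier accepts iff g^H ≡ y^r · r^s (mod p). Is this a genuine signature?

forged

Left side g^H mod p:
2295^2 = 5267025 ≡ 2
2295^4 ≡ 2^2 = 4
2295^8 ≡ 4^2 = 16
2295^16 ≡ 16^2 = 256
2295^32 ≡ 256^2 = 65536 ≡ 2796
2295^64 ≡ 2796^2 = 7817616 ≡ 212
121 = 64 + 32 + 16 + 8 + 1, so 2295^121 ≡ 212·2796·256·16·2295 ≡ 120 (mod 3137)
Right side y^r · r^s mod p:
1675^2 = 2805625 ≡ 1147
1675^4 ≡ 1147^2 = 1315609 ≡ 1206
1675^8 ≡ 1206^2 = 1454436 ≡ 2005
1675^16 ≡ 2005^2 = 4020025 ≡ 1528
1675^32 ≡ 1528^2 = 2334784 ≡ 856
1675^64 ≡ 856^2 = 732736 ≡ 1815
1675^128 ≡ 1815^2 = 3294225 ≡ 375
1675^256 ≡ 375^2 = 140625 ≡ 2597
1675^512 ≡ 2597^2 = 6744409 ≡ 2996
1675^1024 ≡ 2996^2 = 8976016 ≡ 1059
1094 = 1024 + 64 + 4 + 2, so 1675^1094 ≡ 1059·1815·1206·1147 ≡ 1754 (mod 3137)
1094^2 = 1196836 ≡ 1639
1094^4 ≡ 1639^2 = 2686321 ≡ 1049
1094^8 ≡ 1049^2 = 1100401 ≡ 2451
1094^16 ≡ 2451^2 = 6007401 ≡ 46
1094^32 ≡ 46^2 = 2116
1094^64 ≡ 2116^2 = 4477456 ≡ 957
1094^128 ≡ 957^2 = 915849 ≡ 2982
1094^256 ≡ 2982^2 = 8892324 ≡ 2066
1094^512 ≡ 2066^2 = 4268356 ≡ 2036
549 = 512 + 32 + 4 + 1, so 1094^549 ≡ 2036·2116·1049·1094 ≡ 1008 (mod 3137)
1754·1008 = 1768032 ≡ 1901 (mod 3137)
120 ≠ 1901, so verification fails.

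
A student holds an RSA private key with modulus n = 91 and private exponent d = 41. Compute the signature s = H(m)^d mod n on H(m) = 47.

73

(H(m))^2 ≡ 47^2 = 2209 ≡ 25
(H(m))^4 ≡ 25^2 = 625 ≡ 79
(H(m))^8 ≡ 79^2 = 6241 ≡ 53
(H(m))^16 ≡ 53^2 = 2809 ≡ 79
(H(m))^32 ≡ 79^2 = 6241 ≡ 53
41 = 32 + 8 + 1, so (H(m))^41 ≡ 53·53·47 ≡ 73 (mod 91)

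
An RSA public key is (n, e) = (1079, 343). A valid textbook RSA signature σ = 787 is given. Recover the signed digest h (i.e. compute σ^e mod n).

Squares mod 1079: σ^1≡787, σ^2≡23, σ^4≡529, σ^8≡380, σ^16≡893, σ^32≡68, σ^64≡308, σ^128≡991, σ^256≡191
343 = 256 + 64 + 16 + 4 + 2 + 1, so σ^343 ≡ 191·308·893·529·23·787 ≡ 539 (mod 1079)

539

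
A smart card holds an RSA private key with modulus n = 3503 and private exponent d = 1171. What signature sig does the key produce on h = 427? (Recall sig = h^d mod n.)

h^2 ≡ 427^2 = 182329 ≡ 173
h^4 ≡ 173^2 = 29929 ≡ 1905
h^8 ≡ 1905^2 = 3629025 ≡ 3420
h^16 ≡ 3420^2 = 11696400 ≡ 3386
h^32 ≡ 3386^2 = 11464996 ≡ 3180
h^64 ≡ 3180^2 = 10112400 ≡ 2742
h^128 ≡ 2742^2 = 7518564 ≡ 1126
h^256 ≡ 1126^2 = 1267876 ≡ 3293
h^512 ≡ 3293^2 = 10843849 ≡ 2064
h^1024 ≡ 2064^2 = 4260096 ≡ 448
1171 = 1024 + 128 + 16 + 2 + 1, so h^1171 ≡ 448·1126·3386·173·427 ≡ 1419 (mod 3503)

1419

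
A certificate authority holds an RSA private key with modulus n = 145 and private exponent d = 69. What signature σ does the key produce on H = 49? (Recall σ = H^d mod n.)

H^69 mod 145 = 74

74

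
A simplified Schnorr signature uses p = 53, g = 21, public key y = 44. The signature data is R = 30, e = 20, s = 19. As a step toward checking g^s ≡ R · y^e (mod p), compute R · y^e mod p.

3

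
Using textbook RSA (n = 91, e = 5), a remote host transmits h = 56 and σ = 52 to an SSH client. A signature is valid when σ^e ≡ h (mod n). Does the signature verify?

σ^2 ≡ 52^2 = 2704 ≡ 65
σ^4 ≡ 65^2 = 4225 ≡ 39
5 = 4 + 1, so σ^5 ≡ 39·52 ≡ 26 (mod 91)
σ^5 mod 91 = 26, but h = 56.

does not verify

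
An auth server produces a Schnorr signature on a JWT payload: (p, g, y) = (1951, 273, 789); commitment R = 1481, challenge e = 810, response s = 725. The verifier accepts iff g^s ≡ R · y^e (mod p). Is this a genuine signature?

g^s mod p:
273^725 mod 1951 = 1452
R · y^e mod p:
789^810 mod 1951 = 876
1481·876 = 1297356 ≡ 1892 (mod 1951)
1452 ≠ 1892; the check fails.

forged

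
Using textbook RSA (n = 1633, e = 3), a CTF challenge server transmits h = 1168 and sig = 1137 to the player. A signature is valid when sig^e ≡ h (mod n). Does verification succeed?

fails

sig^2 ≡ 1137^2 = 1292769 ≡ 1066
3 = 2 + 1, so sig^3 ≡ 1066·1137 ≡ 356 (mod 1633)
The recovered value 356 does not match the digest 1168.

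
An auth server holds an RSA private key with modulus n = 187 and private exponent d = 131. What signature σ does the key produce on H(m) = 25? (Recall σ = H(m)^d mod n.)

36

(H(m))^2 ≡ 25^2 = 625 ≡ 64
(H(m))^4 ≡ 64^2 = 4096 ≡ 169
(H(m))^8 ≡ 169^2 = 28561 ≡ 137
(H(m))^16 ≡ 137^2 = 18769 ≡ 69
(H(m))^32 ≡ 69^2 = 4761 ≡ 86
(H(m))^64 ≡ 86^2 = 7396 ≡ 103
(H(m))^128 ≡ 103^2 = 10609 ≡ 137
131 = 128 + 2 + 1, so (H(m))^131 ≡ 137·64·25 ≡ 36 (mod 187)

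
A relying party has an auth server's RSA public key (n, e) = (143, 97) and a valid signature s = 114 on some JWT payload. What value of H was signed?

49

s^2 ≡ 114^2 = 12996 ≡ 126
s^4 ≡ 126^2 = 15876 ≡ 3
s^8 ≡ 3^2 = 9
s^16 ≡ 9^2 = 81
s^32 ≡ 81^2 = 6561 ≡ 126
s^64 ≡ 126^2 = 15876 ≡ 3
97 = 64 + 32 + 1, so s^97 ≡ 3·126·114 ≡ 49 (mod 143)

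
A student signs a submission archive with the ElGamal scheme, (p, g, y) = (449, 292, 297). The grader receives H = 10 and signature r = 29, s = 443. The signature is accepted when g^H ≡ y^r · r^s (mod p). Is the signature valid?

valid

Left side g^H mod p:
Squares mod 449: 292^1≡292, 292^2≡403, 292^4≡320, 292^8≡28
10 = 8 + 2, so 292^10 ≡ 28·403 ≡ 59 (mod 449)
Right side y^r · r^s mod p:
Squares mod 449: 297^1≡297, 297^2≡205, 297^4≡268, 297^8≡433, 297^16≡256
29 = 16 + 8 + 4 + 1, so 297^29 ≡ 256·433·268·297 ≡ 419 (mod 449)
Squares mod 449: 29^1≡29, 29^2≡392, 29^4≡106, 29^8≡11, 29^16≡121, 29^32≡273, 29^64≡444, 29^128≡25, 29^256≡176
443 = 256 + 128 + 32 + 16 + 8 + 2 + 1, so 29^443 ≡ 176·25·273·121·11·392·29 ≡ 13 (mod 449)
419·13 = 5447 ≡ 59 (mod 449)
59 ≡ 59 (mod 449), so the signature is genuine.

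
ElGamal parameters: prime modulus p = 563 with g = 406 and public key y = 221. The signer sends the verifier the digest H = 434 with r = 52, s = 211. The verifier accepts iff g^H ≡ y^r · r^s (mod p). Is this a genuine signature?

forged

Left side g^H mod p:
406^2 = 164836 ≡ 440
406^4 ≡ 440^2 = 193600 ≡ 491
406^8 ≡ 491^2 = 241081 ≡ 117
406^16 ≡ 117^2 = 13689 ≡ 177
406^32 ≡ 177^2 = 31329 ≡ 364
406^64 ≡ 364^2 = 132496 ≡ 191
406^128 ≡ 191^2 = 36481 ≡ 449
406^256 ≡ 449^2 = 201601 ≡ 47
434 = 256 + 128 + 32 + 16 + 2, so 406^434 ≡ 47·449·364·177·440 ≡ 321 (mod 563)
Right side y^r · r^s mod p:
221^2 = 48841 ≡ 423
221^4 ≡ 423^2 = 178929 ≡ 458
221^8 ≡ 458^2 = 209764 ≡ 328
221^16 ≡ 328^2 = 107584 ≡ 51
221^32 ≡ 51^2 = 2601 ≡ 349
52 = 32 + 16 + 4, so 221^52 ≡ 349·51·458 ≡ 265 (mod 563)
52^2 = 2704 ≡ 452
52^4 ≡ 452^2 = 204304 ≡ 498
52^8 ≡ 498^2 = 248004 ≡ 284
52^16 ≡ 284^2 = 80656 ≡ 147
52^32 ≡ 147^2 = 21609 ≡ 215
52^64 ≡ 215^2 = 46225 ≡ 59
52^128 ≡ 59^2 = 3481 ≡ 103
211 = 128 + 64 + 16 + 2 + 1, so 52^211 ≡ 103·59·147·452·52 ≡ 484 (mod 563)
265·484 = 128260 ≡ 459 (mod 563)
321 ≠ 459, so verification fails.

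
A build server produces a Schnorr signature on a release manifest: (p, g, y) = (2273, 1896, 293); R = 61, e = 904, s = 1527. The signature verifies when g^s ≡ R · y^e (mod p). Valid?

no

g^s mod p:
1896^2 = 3594816 ≡ 1203
1896^4 ≡ 1203^2 = 1447209 ≡ 1581
1896^8 ≡ 1581^2 = 2499561 ≡ 1534
1896^16 ≡ 1534^2 = 2353156 ≡ 601
1896^32 ≡ 601^2 = 361201 ≡ 2067
1896^64 ≡ 2067^2 = 4272489 ≡ 1522
1896^128 ≡ 1522^2 = 2316484 ≡ 297
1896^256 ≡ 297^2 = 88209 ≡ 1835
1896^512 ≡ 1835^2 = 3367225 ≡ 912
1896^1024 ≡ 912^2 = 831744 ≡ 2099
1527 = 1024 + 256 + 128 + 64 + 32 + 16 + 4 + 2 + 1, so 1896^1527 ≡ 2099·1835·297·1522·2067·601·1581·1203·1896 ≡ 647 (mod 2273)
R · y^e mod p:
293^2 = 85849 ≡ 1748
293^4 ≡ 1748^2 = 3055504 ≡ 592
293^8 ≡ 592^2 = 350464 ≡ 422
293^16 ≡ 422^2 = 178084 ≡ 790
293^32 ≡ 790^2 = 624100 ≡ 1298
293^64 ≡ 1298^2 = 1684804 ≡ 511
293^128 ≡ 511^2 = 261121 ≡ 1999
293^256 ≡ 1999^2 = 3996001 ≡ 67
293^512 ≡ 67^2 = 4489 ≡ 2216
904 = 512 + 256 + 128 + 8, so 293^904 ≡ 2216·67·1999·422 ≡ 803 (mod 2273)
61·803 = 48983 ≡ 1250 (mod 2273)
647 ≠ 1250; the check fails.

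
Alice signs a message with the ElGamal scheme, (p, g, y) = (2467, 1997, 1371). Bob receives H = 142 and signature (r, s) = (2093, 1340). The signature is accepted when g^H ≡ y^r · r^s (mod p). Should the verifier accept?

reject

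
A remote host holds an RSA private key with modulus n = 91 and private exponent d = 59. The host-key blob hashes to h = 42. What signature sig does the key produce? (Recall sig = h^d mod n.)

Squares mod 91: h^1≡42, h^2≡35, h^4≡42, h^8≡35, h^16≡42, h^32≡35
59 = 32 + 16 + 8 + 2 + 1, so h^59 ≡ 35·42·35·35·42 ≡ 35 (mod 91)

35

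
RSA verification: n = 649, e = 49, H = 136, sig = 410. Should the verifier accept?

accept

sig^49 mod 649 = 136
sig^49 mod 649 = 136 matches H.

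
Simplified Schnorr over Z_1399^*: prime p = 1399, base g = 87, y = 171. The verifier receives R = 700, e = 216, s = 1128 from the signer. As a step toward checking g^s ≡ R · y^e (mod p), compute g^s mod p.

332

87^1128 mod 1399 = 332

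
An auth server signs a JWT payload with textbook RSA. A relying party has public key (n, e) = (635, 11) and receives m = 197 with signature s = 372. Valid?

no

Squares mod 635: s^1≡372, s^2≡589, s^4≡211, s^8≡71
11 = 8 + 2 + 1, so s^11 ≡ 71·589·372 ≡ 438 (mod 635)
The recovered value 438 does not match the digest 197.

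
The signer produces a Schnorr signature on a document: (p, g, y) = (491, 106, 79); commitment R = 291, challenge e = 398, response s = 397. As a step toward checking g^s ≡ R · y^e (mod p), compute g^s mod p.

324

106^397 mod 491 = 324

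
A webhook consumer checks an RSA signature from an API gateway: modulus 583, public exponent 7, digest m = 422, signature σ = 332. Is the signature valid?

σ^2 ≡ 332^2 = 110224 ≡ 37
σ^4 ≡ 37^2 = 1369 ≡ 203
7 = 4 + 2 + 1, so σ^7 ≡ 203·37·332 ≡ 161 (mod 583)
The recovered value 161 does not match the digest 422.

invalid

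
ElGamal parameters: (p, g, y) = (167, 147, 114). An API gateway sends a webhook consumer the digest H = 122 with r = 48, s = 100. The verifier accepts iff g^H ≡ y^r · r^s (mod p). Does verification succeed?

passes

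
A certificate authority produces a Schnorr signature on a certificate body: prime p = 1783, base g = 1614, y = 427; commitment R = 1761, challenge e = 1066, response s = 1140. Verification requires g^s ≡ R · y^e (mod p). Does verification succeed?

g^s mod p:
Squares mod 1783: 1614^1≡1614, 1614^2≡33, 1614^4≡1089, 1614^8≡226, 1614^16≡1152, 1614^32≡552, 1614^64≡1594, 1614^128≡61, 1614^256≡155, 1614^512≡846, 1614^1024≡733
1140 = 1024 + 64 + 32 + 16 + 4, so 1614^1140 ≡ 733·1594·552·1152·1089 ≡ 1607 (mod 1783)
R · y^e mod p:
Squares mod 1783: 427^1≡427, 427^2≡463, 427^4≡409, 427^8≡1462, 427^16≡1410, 427^32≡55, 427^64≡1242, 427^128≡269, 427^256≡1041, 427^512≡1400, 427^1024≡483
1066 = 1024 + 32 + 8 + 2, so 427^1066 ≡ 483·55·1462·463 ≡ 8 (mod 1783)
1761·8 = 14088 ≡ 1607 (mod 1783)
1607 ≡ 1607 (mod 1783); signature holds.

passes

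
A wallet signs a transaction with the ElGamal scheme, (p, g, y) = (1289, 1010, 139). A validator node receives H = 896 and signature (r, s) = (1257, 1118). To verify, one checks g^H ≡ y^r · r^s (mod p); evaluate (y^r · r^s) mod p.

715

139^1257 mod 1289 = 82
1257^1118 mod 1289 = 1282
y^r · r^s ≡ 82·1282 = 105124 ≡ 715 (mod 1289)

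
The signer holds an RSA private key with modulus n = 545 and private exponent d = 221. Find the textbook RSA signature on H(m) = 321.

181

(H(m))^2 ≡ 321^2 = 103041 ≡ 36
(H(m))^4 ≡ 36^2 = 1296 ≡ 206
(H(m))^8 ≡ 206^2 = 42436 ≡ 471
(H(m))^16 ≡ 471^2 = 221841 ≡ 26
(H(m))^32 ≡ 26^2 = 676 ≡ 131
(H(m))^64 ≡ 131^2 = 17161 ≡ 266
(H(m))^128 ≡ 266^2 = 70756 ≡ 451
221 = 128 + 64 + 16 + 8 + 4 + 1, so (H(m))^221 ≡ 451·266·26·471·206·321 ≡ 181 (mod 545)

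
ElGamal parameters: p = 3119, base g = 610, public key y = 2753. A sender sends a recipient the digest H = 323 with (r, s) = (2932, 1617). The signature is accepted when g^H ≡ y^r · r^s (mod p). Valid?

yes

Left side g^H mod p:
Squares mod 3119: 610^1≡610, 610^2≡939, 610^4≡2163, 610^8≡69, 610^16≡1642, 610^32≡1348, 610^64≡1846, 610^128≡1768, 610^256≡586
323 = 256 + 64 + 2 + 1, so 610^323 ≡ 586·1846·939·610 ≡ 1312 (mod 3119)
Right side y^r · r^s mod p:
Squares mod 3119: 2753^1≡2753, 2753^2≡2958, 2753^4≡969, 2753^8≡142, 2753^16≡1450, 2753^32≡294, 2753^64≡2223, 2753^128≡1233, 2753^256≡1336, 2753^512≡828, 2753^1024≡2523, 2753^2048≡2769
2932 = 2048 + 512 + 256 + 64 + 32 + 16 + 4, so 2753^2932 ≡ 2769·828·1336·2223·294·1450·969 ≡ 2094 (mod 3119)
Squares mod 3119: 2932^1≡2932, 2932^2≡660, 2932^4≡2059, 2932^8≡760, 2932^16≡585, 2932^32≡2254, 2932^64≡2784, 2932^128≡3060, 2932^256≡362, 2932^512≡46, 2932^1024≡2116
1617 = 1024 + 512 + 64 + 16 + 1, so 2932^1617 ≡ 2116·46·2784·585·2932 ≡ 373 (mod 3119)
2094·373 = 781062 ≡ 1312 (mod 3119)
1312 ≡ 1312 (mod 3119), so the signature is genuine.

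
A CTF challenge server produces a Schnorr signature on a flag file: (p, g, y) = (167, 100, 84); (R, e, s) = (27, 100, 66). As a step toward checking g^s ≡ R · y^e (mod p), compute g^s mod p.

Squares mod 167: 100^1≡100, 100^2≡147, 100^4≡66, 100^8≡14, 100^16≡29, 100^32≡6, 100^64≡36
66 = 64 + 2, so 100^66 ≡ 36·147 ≡ 115 (mod 167)

115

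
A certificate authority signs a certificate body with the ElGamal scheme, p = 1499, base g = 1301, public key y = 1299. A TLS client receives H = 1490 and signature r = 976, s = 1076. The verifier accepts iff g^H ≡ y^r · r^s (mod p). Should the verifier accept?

Left side g^H mod p:
1301^2 = 1692601 ≡ 230
1301^4 ≡ 230^2 = 52900 ≡ 435
1301^8 ≡ 435^2 = 189225 ≡ 351
1301^16 ≡ 351^2 = 123201 ≡ 283
1301^32 ≡ 283^2 = 80089 ≡ 642
1301^64 ≡ 642^2 = 412164 ≡ 1438
1301^128 ≡ 1438^2 = 2067844 ≡ 723
1301^256 ≡ 723^2 = 522729 ≡ 1077
1301^512 ≡ 1077^2 = 1159929 ≡ 1202
1301^1024 ≡ 1202^2 = 1444804 ≡ 1267
1490 = 1024 + 256 + 128 + 64 + 16 + 2, so 1301^1490 ≡ 1267·1077·723·1438·283·230 ≡ 568 (mod 1499)
Right side y^r · r^s mod p:
1299^2 = 1687401 ≡ 1026
1299^4 ≡ 1026^2 = 1052676 ≡ 378
1299^8 ≡ 378^2 = 142884 ≡ 479
1299^16 ≡ 479^2 = 229441 ≡ 94
1299^32 ≡ 94^2 = 8836 ≡ 1341
1299^64 ≡ 1341^2 = 1798281 ≡ 980
1299^128 ≡ 980^2 = 960400 ≡ 1040
1299^256 ≡ 1040^2 = 1081600 ≡ 821
1299^512 ≡ 821^2 = 674041 ≡ 990
976 = 512 + 256 + 128 + 64 + 16, so 1299^976 ≡ 990·821·1040·980·94 ≡ 1041 (mod 1499)
976^2 = 952576 ≡ 711
976^4 ≡ 711^2 = 505521 ≡ 358
976^8 ≡ 358^2 = 128164 ≡ 749
976^16 ≡ 749^2 = 561001 ≡ 375
976^32 ≡ 375^2 = 140625 ≡ 1218
976^64 ≡ 1218^2 = 1483524 ≡ 1013
976^128 ≡ 1013^2 = 1026169 ≡ 853
976^256 ≡ 853^2 = 727609 ≡ 594
976^512 ≡ 594^2 = 352836 ≡ 571
976^1024 ≡ 571^2 = 326041 ≡ 758
1076 = 1024 + 32 + 16 + 4, so 976^1076 ≡ 758·1218·375·358 ≡ 961 (mod 1499)
1041·961 = 1000401 ≡ 568 (mod 1499)
568 ≡ 568 (mod 1499), so the signature is genuine.

accept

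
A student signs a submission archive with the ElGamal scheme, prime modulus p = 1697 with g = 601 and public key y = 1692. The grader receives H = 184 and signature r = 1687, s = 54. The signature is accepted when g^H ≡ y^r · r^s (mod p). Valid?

Left side g^H mod p:
601^2 = 361201 ≡ 1437
601^4 ≡ 1437^2 = 2064969 ≡ 1417
601^8 ≡ 1417^2 = 2007889 ≡ 338
601^16 ≡ 338^2 = 114244 ≡ 545
601^32 ≡ 545^2 = 297025 ≡ 50
601^64 ≡ 50^2 = 2500 ≡ 803
601^128 ≡ 803^2 = 644809 ≡ 1646
184 = 128 + 32 + 16 + 8, so 601^184 ≡ 1646·50·545·338 ≡ 888 (mod 1697)
Right side y^r · r^s mod p:
1692^2 = 2862864 ≡ 25
1692^4 ≡ 25^2 = 625
1692^8 ≡ 625^2 = 390625 ≡ 315
1692^16 ≡ 315^2 = 99225 ≡ 799
1692^32 ≡ 799^2 = 638401 ≡ 329
1692^64 ≡ 329^2 = 108241 ≡ 1330
1692^128 ≡ 1330^2 = 1768900 ≡ 626
1692^256 ≡ 626^2 = 391876 ≡ 1566
1692^512 ≡ 1566^2 = 2452356 ≡ 191
1692^1024 ≡ 191^2 = 36481 ≡ 844
1687 = 1024 + 512 + 128 + 16 + 4 + 2 + 1, so 1692^1687 ≡ 844·191·626·799·625·25·1692 ≡ 1544 (mod 1697)
1687^2 = 2845969 ≡ 100
1687^4 ≡ 100^2 = 10000 ≡ 1515
1687^8 ≡ 1515^2 = 2295225 ≡ 881
1687^16 ≡ 881^2 = 776161 ≡ 632
1687^32 ≡ 632^2 = 399424 ≡ 629
54 = 32 + 16 + 4 + 2, so 1687^54 ≡ 629·632·1515·100 ≡ 564 (mod 1697)
1544·564 = 870816 ≡ 255 (mod 1697)
888 ≠ 255, so verification fails.

no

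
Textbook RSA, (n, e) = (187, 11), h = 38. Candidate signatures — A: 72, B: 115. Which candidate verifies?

B

Candidate A: Squares mod 187: 72^1≡72, 72^2≡135, 72^4≡86, 72^8≡103; 11 = 8 + 2 + 1, so 72^11 ≡ 103·135·72 ≡ 149 (mod 187)
Candidate B: Squares mod 187: 115^1≡115, 115^2≡135, 115^4≡86, 115^8≡103; 11 = 8 + 2 + 1, so 115^11 ≡ 103·135·115 ≡ 38 (mod 187)
  → matches h = 38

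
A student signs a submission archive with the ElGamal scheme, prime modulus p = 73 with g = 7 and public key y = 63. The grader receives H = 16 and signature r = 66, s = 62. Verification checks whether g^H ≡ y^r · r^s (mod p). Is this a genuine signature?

forged

Left side g^H mod p:
7^16 mod 73 = 8
Right side y^r · r^s mod p:
63^66 mod 73 = 27
66^62 mod 73 = 24
27·24 = 648 ≡ 64 (mod 73)
8 ≠ 64, so verification fails.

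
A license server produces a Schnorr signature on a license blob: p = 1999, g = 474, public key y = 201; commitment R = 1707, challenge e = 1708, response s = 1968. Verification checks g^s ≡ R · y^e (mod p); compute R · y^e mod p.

201^2 = 40401 ≡ 421
201^4 ≡ 421^2 = 177241 ≡ 1329
201^8 ≡ 1329^2 = 1766241 ≡ 1124
201^16 ≡ 1124^2 = 1263376 ≡ 8
201^32 ≡ 8^2 = 64
201^64 ≡ 64^2 = 4096 ≡ 98
201^128 ≡ 98^2 = 9604 ≡ 1608
201^256 ≡ 1608^2 = 2585664 ≡ 957
201^512 ≡ 957^2 = 915849 ≡ 307
201^1024 ≡ 307^2 = 94249 ≡ 296
1708 = 1024 + 512 + 128 + 32 + 8 + 4, so 201^1708 ≡ 296·307·1608·64·1124·1329 ≡ 1426 (mod 1999)
R · y^e ≡ 1707·1426 = 2434182 ≡ 1399 (mod 1999)

1399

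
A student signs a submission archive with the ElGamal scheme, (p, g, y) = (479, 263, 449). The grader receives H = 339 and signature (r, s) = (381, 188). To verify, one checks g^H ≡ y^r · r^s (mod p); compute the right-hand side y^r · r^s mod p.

437

Squares mod 479: 449^1≡449, 449^2≡421, 449^4≡11, 449^8≡121, 449^16≡271, 449^32≡154, 449^64≡245, 449^128≡150, 449^256≡466
381 = 256 + 64 + 32 + 16 + 8 + 4 + 1, so 449^381 ≡ 466·245·154·271·121·11·449 ≡ 354 (mod 479)
Squares mod 479: 381^1≡381, 381^2≡24, 381^4≡97, 381^8≡308, 381^16≡22, 381^32≡5, 381^64≡25, 381^128≡146
188 = 128 + 32 + 16 + 8 + 4, so 381^188 ≡ 146·5·22·308·97 ≡ 8 (mod 479)
y^r · r^s ≡ 354·8 = 2832 ≡ 437 (mod 479)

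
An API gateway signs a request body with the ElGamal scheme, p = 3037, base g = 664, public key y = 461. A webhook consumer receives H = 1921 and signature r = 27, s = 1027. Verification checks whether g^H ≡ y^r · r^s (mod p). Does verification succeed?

Left side g^H mod p:
664^1921 mod 3037 = 630
Right side y^r · r^s mod p:
461^27 mod 3037 = 930
27^1027 mod 3037 = 452
930·452 = 420360 ≡ 1254 (mod 3037)
630 ≠ 1254, so verification fails.

fails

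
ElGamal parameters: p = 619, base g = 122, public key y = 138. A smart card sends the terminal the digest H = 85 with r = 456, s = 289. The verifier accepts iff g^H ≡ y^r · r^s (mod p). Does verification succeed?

Left side g^H mod p:
122^2 = 14884 ≡ 28
122^4 ≡ 28^2 = 784 ≡ 165
122^8 ≡ 165^2 = 27225 ≡ 608
122^16 ≡ 608^2 = 369664 ≡ 121
122^32 ≡ 121^2 = 14641 ≡ 404
122^64 ≡ 404^2 = 163216 ≡ 419
85 = 64 + 16 + 4 + 1, so 122^85 ≡ 419·121·165·122 ≡ 191 (mod 619)
Right side y^r · r^s mod p:
138^2 = 19044 ≡ 474
138^4 ≡ 474^2 = 224676 ≡ 598
138^8 ≡ 598^2 = 357604 ≡ 441
138^16 ≡ 441^2 = 194481 ≡ 115
138^32 ≡ 115^2 = 13225 ≡ 226
138^64 ≡ 226^2 = 51076 ≡ 318
138^128 ≡ 318^2 = 101124 ≡ 227
138^256 ≡ 227^2 = 51529 ≡ 152
456 = 256 + 128 + 64 + 8, so 138^456 ≡ 152·227·318·441 ≡ 51 (mod 619)
456^2 = 207936 ≡ 571
456^4 ≡ 571^2 = 326041 ≡ 447
456^8 ≡ 447^2 = 199809 ≡ 491
456^16 ≡ 491^2 = 241081 ≡ 290
456^32 ≡ 290^2 = 84100 ≡ 535
456^64 ≡ 535^2 = 286225 ≡ 247
456^128 ≡ 247^2 = 61009 ≡ 347
456^256 ≡ 347^2 = 120409 ≡ 323
289 = 256 + 32 + 1, so 456^289 ≡ 323·535·456 ≡ 380 (mod 619)
51·380 = 19380 ≡ 191 (mod 619)
191 ≡ 191 (mod 619), so the signature is genuine.

passes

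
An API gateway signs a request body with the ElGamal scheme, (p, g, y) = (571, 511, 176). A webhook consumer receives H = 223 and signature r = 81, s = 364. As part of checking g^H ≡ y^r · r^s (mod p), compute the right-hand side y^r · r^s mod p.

176^2 = 30976 ≡ 142
176^4 ≡ 142^2 = 20164 ≡ 179
176^8 ≡ 179^2 = 32041 ≡ 65
176^16 ≡ 65^2 = 4225 ≡ 228
176^32 ≡ 228^2 = 51984 ≡ 23
176^64 ≡ 23^2 = 529
81 = 64 + 16 + 1, so 176^81 ≡ 529·228·176 ≡ 216 (mod 571)
81^2 = 6561 ≡ 280
81^4 ≡ 280^2 = 78400 ≡ 173
81^8 ≡ 173^2 = 29929 ≡ 237
81^16 ≡ 237^2 = 56169 ≡ 211
81^32 ≡ 211^2 = 44521 ≡ 554
81^64 ≡ 554^2 = 306916 ≡ 289
81^128 ≡ 289^2 = 83521 ≡ 155
81^256 ≡ 155^2 = 24025 ≡ 43
364 = 256 + 64 + 32 + 8 + 4, so 81^364 ≡ 43·289·554·237·173 ≡ 492 (mod 571)
y^r · r^s ≡ 216·492 = 106272 ≡ 66 (mod 571)

66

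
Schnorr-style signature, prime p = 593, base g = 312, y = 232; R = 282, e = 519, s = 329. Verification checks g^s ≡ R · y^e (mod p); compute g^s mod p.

194

Squares mod 593: 312^1≡312, 312^2≡92, 312^4≡162, 312^8≡152, 312^16≡570, 312^32≡529, 312^64≡538, 312^128≡60, 312^256≡42
329 = 256 + 64 + 8 + 1, so 312^329 ≡ 42·538·152·312 ≡ 194 (mod 593)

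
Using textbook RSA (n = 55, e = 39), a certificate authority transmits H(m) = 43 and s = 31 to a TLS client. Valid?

Squares mod 55: s^1≡31, s^2≡26, s^4≡16, s^8≡36, s^16≡31, s^32≡26
39 = 32 + 4 + 2 + 1, so s^39 ≡ 26·16·26·31 ≡ 16 (mod 55)
16 ≠ 43, so verification fails.

no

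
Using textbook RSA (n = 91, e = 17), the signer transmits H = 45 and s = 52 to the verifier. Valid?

no

s^2 ≡ 52^2 = 2704 ≡ 65
s^4 ≡ 65^2 = 4225 ≡ 39
s^8 ≡ 39^2 = 1521 ≡ 65
s^16 ≡ 65^2 = 4225 ≡ 39
17 = 16 + 1, so s^17 ≡ 39·52 ≡ 26 (mod 91)
s^17 mod 91 = 26, but H = 45.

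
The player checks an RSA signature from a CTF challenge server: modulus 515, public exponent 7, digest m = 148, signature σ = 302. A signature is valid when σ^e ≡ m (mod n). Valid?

Squares mod 515: σ^1≡302, σ^2≡49, σ^4≡341
7 = 4 + 2 + 1, so σ^7 ≡ 341·49·302 ≡ 148 (mod 515)
σ^7 mod 515 = 148 matches m.

yes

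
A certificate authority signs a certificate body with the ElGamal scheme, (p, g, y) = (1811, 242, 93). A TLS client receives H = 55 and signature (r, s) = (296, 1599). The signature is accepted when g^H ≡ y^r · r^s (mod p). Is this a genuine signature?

Left side g^H mod p:
Squares mod 1811: 242^1≡242, 242^2≡612, 242^4≡1478, 242^8≡418, 242^16≡868, 242^32≡48
55 = 32 + 16 + 4 + 2 + 1, so 242^55 ≡ 48·868·1478·612·242 ≡ 19 (mod 1811)
Right side y^r · r^s mod p:
Squares mod 1811: 93^1≡93, 93^2≡1405, 93^4≡35, 93^8≡1225, 93^16≡1117, 93^32≡1721, 93^64≡856, 93^128≡1092, 93^256≡826
296 = 256 + 32 + 8, so 93^296 ≡ 826·1721·1225 ≡ 1446 (mod 1811)
Squares mod 1811: 296^1≡296, 296^2≡688, 296^4≡673, 296^8≡179, 296^16≡1254, 296^32≡568, 296^64≡266, 296^128≡127, 296^256≡1641, 296^512≡1735, 296^1024≡343
1599 = 1024 + 512 + 32 + 16 + 8 + 4 + 2 + 1, so 296^1599 ≡ 343·1735·568·1254·179·673·688·296 ≡ 1047 (mod 1811)
1446·1047 = 1513962 ≡ 1777 (mod 1811)
19 ≠ 1777, so verification fails.

forged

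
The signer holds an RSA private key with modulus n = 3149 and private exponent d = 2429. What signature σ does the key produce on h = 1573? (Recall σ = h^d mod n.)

2749

h^2 ≡ 1573^2 = 2474329 ≡ 2364
h^4 ≡ 2364^2 = 5588496 ≡ 2170
h^8 ≡ 2170^2 = 4708900 ≡ 1145
h^16 ≡ 1145^2 = 1311025 ≡ 1041
h^32 ≡ 1041^2 = 1083681 ≡ 425
h^64 ≡ 425^2 = 180625 ≡ 1132
h^128 ≡ 1132^2 = 1281424 ≡ 2930
h^256 ≡ 2930^2 = 8584900 ≡ 726
h^512 ≡ 726^2 = 527076 ≡ 1193
h^1024 ≡ 1193^2 = 1423249 ≡ 3050
h^2048 ≡ 3050^2 = 9302500 ≡ 354
2429 = 2048 + 256 + 64 + 32 + 16 + 8 + 4 + 1, so h^2429 ≡ 354·726·1132·425·1041·1145·2170·1573 ≡ 2749 (mod 3149)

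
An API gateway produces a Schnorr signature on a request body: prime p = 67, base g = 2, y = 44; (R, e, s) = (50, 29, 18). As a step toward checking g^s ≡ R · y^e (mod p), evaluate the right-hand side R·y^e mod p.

40

44^2 = 1936 ≡ 60
44^4 ≡ 60^2 = 3600 ≡ 49
44^8 ≡ 49^2 = 2401 ≡ 56
44^16 ≡ 56^2 = 3136 ≡ 54
29 = 16 + 8 + 4 + 1, so 44^29 ≡ 54·56·49·44 ≡ 41 (mod 67)
R · y^e ≡ 50·41 = 2050 ≡ 40 (mod 67)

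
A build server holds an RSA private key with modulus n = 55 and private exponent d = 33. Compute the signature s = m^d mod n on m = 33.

m^2 ≡ 33^2 = 1089 ≡ 44
m^4 ≡ 44^2 = 1936 ≡ 11
m^8 ≡ 11^2 = 121 ≡ 11
m^16 ≡ 11^2 = 121 ≡ 11
m^32 ≡ 11^2 = 121 ≡ 11
33 = 32 + 1, so m^33 ≡ 11·33 ≡ 33 (mod 55)

33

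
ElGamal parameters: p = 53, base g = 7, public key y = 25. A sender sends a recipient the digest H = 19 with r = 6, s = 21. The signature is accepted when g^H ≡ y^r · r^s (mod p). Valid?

yes

Left side g^H mod p:
7^19 mod 53 = 11
Right side y^r · r^s mod p:
25^6 mod 53 = 47
6^21 mod 53 = 7
47·7 = 329 ≡ 11 (mod 53)
11 ≡ 11 (mod 53), so the signature is genuine.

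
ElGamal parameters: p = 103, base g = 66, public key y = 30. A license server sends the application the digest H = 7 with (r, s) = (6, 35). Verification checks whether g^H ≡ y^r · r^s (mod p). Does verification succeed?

fails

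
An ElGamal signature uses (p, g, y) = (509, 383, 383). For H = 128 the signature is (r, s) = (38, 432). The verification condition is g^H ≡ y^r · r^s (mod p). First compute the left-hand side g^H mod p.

383

383^128 mod 509 = 383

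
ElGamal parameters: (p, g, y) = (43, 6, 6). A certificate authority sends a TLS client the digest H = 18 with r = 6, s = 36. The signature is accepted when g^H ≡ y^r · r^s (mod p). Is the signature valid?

valid

Left side g^H mod p:
Squares mod 43: 6^1≡6, 6^2≡36, 6^4≡6, 6^8≡36, 6^16≡6
18 = 16 + 2, so 6^18 ≡ 6·36 ≡ 1 (mod 43)
Right side y^r · r^s mod p:
Squares mod 43: 6^1≡6, 6^2≡36, 6^4≡6
6 = 4 + 2, so 6^6 ≡ 6·36 ≡ 1 (mod 43)
Squares mod 43: 6^1≡6, 6^2≡36, 6^4≡6, 6^8≡36, 6^16≡6, 6^32≡36
36 = 32 + 4, so 6^36 ≡ 36·6 ≡ 1 (mod 43)
1·1 = 1 ≡ 1 (mod 43)
1 ≡ 1 (mod 43), so the signature is genuine.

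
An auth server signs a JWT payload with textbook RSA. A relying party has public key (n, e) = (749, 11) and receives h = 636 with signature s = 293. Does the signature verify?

s^2 ≡ 293^2 = 85849 ≡ 463
s^4 ≡ 463^2 = 214369 ≡ 155
s^8 ≡ 155^2 = 24025 ≡ 57
11 = 8 + 2 + 1, so s^11 ≡ 57·463·293 ≡ 636 (mod 749)
636 = h, so the signature checks out.

verifies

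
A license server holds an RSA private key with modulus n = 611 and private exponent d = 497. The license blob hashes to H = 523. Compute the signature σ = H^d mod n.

204

H^2 ≡ 523^2 = 273529 ≡ 412
H^4 ≡ 412^2 = 169744 ≡ 497
H^8 ≡ 497^2 = 247009 ≡ 165
H^16 ≡ 165^2 = 27225 ≡ 341
H^32 ≡ 341^2 = 116281 ≡ 191
H^64 ≡ 191^2 = 36481 ≡ 432
H^128 ≡ 432^2 = 186624 ≡ 269
H^256 ≡ 269^2 = 72361 ≡ 263
497 = 256 + 128 + 64 + 32 + 16 + 1, so H^497 ≡ 263·269·432·191·341·523 ≡ 204 (mod 611)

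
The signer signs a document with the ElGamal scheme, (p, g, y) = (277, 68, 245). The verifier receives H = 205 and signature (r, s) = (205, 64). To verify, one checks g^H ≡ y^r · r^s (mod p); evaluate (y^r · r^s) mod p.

260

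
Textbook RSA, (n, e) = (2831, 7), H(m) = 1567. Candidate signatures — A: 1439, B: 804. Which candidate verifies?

Candidate A: 1439^2 = 2070721 ≡ 1260; 1439^4 ≡ 1260^2 = 1587600 ≡ 2240; 7 = 4 + 2 + 1, so 1439^7 ≡ 2240·1260·1439 ≡ 1732 (mod 2831)
Candidate B: 804^2 = 646416 ≡ 948; 804^4 ≡ 948^2 = 898704 ≡ 1277; 7 = 4 + 2 + 1, so 804^7 ≡ 1277·948·804 ≡ 1567 (mod 2831)
  → matches H(m) = 1567

B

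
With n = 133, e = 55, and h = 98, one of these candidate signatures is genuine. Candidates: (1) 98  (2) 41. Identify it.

Candidate 1: Squares mod 133: 98^1≡98, 98^2≡28, 98^4≡119, 98^8≡63, 98^16≡112, 98^32≡42; 55 = 32 + 16 + 4 + 2 + 1, so 98^55 ≡ 42·112·119·28·98 ≡ 98 (mod 133)
  → matches h = 98
Candidate 2: Squares mod 133: 41^1≡41, 41^2≡85, 41^4≡43, 41^8≡120, 41^16≡36, 41^32≡99; 55 = 32 + 16 + 4 + 2 + 1, so 41^55 ≡ 99·36·43·85·41 ≡ 41 (mod 133)

1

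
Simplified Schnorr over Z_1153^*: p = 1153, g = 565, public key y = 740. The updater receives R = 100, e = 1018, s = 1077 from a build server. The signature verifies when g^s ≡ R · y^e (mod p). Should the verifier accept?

g^s mod p:
565^1077 mod 1153 = 838
R · y^e mod p:
740^1018 mod 1153 = 75
100·75 = 7500 ≡ 582 (mod 1153)
838 ≠ 582; the check fails.

reject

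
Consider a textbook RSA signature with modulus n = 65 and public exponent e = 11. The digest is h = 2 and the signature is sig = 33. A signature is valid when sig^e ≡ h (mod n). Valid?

yes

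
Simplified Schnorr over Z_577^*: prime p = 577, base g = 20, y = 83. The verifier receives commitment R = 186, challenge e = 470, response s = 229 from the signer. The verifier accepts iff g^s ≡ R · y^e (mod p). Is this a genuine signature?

forged

g^s mod p:
20^2 = 400
20^4 ≡ 400^2 = 160000 ≡ 171
20^8 ≡ 171^2 = 29241 ≡ 391
20^16 ≡ 391^2 = 152881 ≡ 553
20^32 ≡ 553^2 = 305809 ≡ 576
20^64 ≡ 576^2 = 331776 ≡ 1
20^128 ≡ 1^2 = 1
229 = 128 + 64 + 32 + 4 + 1, so 20^229 ≡ 1·1·576·171·20 ≡ 42 (mod 577)
R · y^e mod p:
83^2 = 6889 ≡ 542
83^4 ≡ 542^2 = 293764 ≡ 71
83^8 ≡ 71^2 = 5041 ≡ 425
83^16 ≡ 425^2 = 180625 ≡ 24
83^32 ≡ 24^2 = 576
83^64 ≡ 576^2 = 331776 ≡ 1
83^128 ≡ 1^2 = 1
83^256 ≡ 1^2 = 1
470 = 256 + 128 + 64 + 16 + 4 + 2, so 83^470 ≡ 1·1·1·24·71·542 ≡ 368 (mod 577)
186·368 = 68448 ≡ 362 (mod 577)
42 ≠ 362; the check fails.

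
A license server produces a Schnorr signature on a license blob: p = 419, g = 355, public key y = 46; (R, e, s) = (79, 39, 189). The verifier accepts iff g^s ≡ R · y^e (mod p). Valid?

g^s mod p:
355^2 = 126025 ≡ 325
355^4 ≡ 325^2 = 105625 ≡ 37
355^8 ≡ 37^2 = 1369 ≡ 112
355^16 ≡ 112^2 = 12544 ≡ 393
355^32 ≡ 393^2 = 154449 ≡ 257
355^64 ≡ 257^2 = 66049 ≡ 266
355^128 ≡ 266^2 = 70756 ≡ 364
189 = 128 + 32 + 16 + 8 + 4 + 1, so 355^189 ≡ 364·257·393·112·37·355 ≡ 98 (mod 419)
R · y^e mod p:
46^2 = 2116 ≡ 21
46^4 ≡ 21^2 = 441 ≡ 22
46^8 ≡ 22^2 = 484 ≡ 65
46^16 ≡ 65^2 = 4225 ≡ 35
46^32 ≡ 35^2 = 1225 ≡ 387
39 = 32 + 4 + 2 + 1, so 46^39 ≡ 387·22·21·46 ≡ 392 (mod 419)
79·392 = 30968 ≡ 381 (mod 419)
98 ≠ 381; the check fails.

no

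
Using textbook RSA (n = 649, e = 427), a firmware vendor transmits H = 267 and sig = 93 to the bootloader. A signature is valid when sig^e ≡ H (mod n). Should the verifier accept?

sig^427 mod 649 = 267
sig^427 mod 649 = 267 matches H.

accept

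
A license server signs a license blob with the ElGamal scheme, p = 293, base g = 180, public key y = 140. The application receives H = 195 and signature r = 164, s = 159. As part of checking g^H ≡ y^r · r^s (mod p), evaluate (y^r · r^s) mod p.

192

Squares mod 293: 140^1≡140, 140^2≡262, 140^4≡82, 140^8≡278, 140^16≡225, 140^32≡229, 140^64≡287, 140^128≡36
164 = 128 + 32 + 4, so 140^164 ≡ 36·229·82 ≡ 57 (mod 293)
Squares mod 293: 164^1≡164, 164^2≡233, 164^4≡84, 164^8≡24, 164^16≡283, 164^32≡100, 164^64≡38, 164^128≡272
159 = 128 + 16 + 8 + 4 + 2 + 1, so 164^159 ≡ 272·283·24·84·233·164 ≡ 173 (mod 293)
y^r · r^s ≡ 57·173 = 9861 ≡ 192 (mod 293)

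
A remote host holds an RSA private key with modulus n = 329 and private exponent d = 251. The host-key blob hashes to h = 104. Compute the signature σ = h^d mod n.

321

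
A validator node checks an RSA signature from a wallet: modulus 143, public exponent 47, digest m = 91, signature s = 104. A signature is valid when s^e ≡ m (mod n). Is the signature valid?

s^47 mod 143 = 91
s^47 mod 143 = 91 matches m.

valid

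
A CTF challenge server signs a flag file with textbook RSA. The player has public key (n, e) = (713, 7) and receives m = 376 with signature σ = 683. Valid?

no

Squares mod 713: σ^1≡683, σ^2≡187, σ^4≡32
7 = 4 + 2 + 1, so σ^7 ≡ 32·187·683 ≡ 156 (mod 713)
The recovered value 156 does not match the digest 376.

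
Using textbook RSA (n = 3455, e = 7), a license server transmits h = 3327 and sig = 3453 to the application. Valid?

yes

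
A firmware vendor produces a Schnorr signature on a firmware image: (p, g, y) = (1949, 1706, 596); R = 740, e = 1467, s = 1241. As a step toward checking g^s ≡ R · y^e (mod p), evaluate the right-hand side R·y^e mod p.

596^2 = 355216 ≡ 498
596^4 ≡ 498^2 = 248004 ≡ 481
596^8 ≡ 481^2 = 231361 ≡ 1379
596^16 ≡ 1379^2 = 1901641 ≡ 1366
596^32 ≡ 1366^2 = 1865956 ≡ 763
596^64 ≡ 763^2 = 582169 ≡ 1367
596^128 ≡ 1367^2 = 1868689 ≡ 1547
596^256 ≡ 1547^2 = 2393209 ≡ 1786
596^512 ≡ 1786^2 = 3189796 ≡ 1232
596^1024 ≡ 1232^2 = 1517824 ≡ 1502
1467 = 1024 + 256 + 128 + 32 + 16 + 8 + 2 + 1, so 596^1467 ≡ 1502·1786·1547·763·1366·1379·498·596 ≡ 228 (mod 1949)
R · y^e ≡ 740·228 = 168720 ≡ 1106 (mod 1949)

1106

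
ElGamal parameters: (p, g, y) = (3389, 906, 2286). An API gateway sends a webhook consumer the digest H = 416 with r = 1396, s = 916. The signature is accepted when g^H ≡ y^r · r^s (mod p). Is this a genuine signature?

forged

Left side g^H mod p:
906^2 = 820836 ≡ 698
906^4 ≡ 698^2 = 487204 ≡ 2577
906^8 ≡ 2577^2 = 6640929 ≡ 1878
906^16 ≡ 1878^2 = 3526884 ≡ 2324
906^32 ≡ 2324^2 = 5400976 ≡ 2299
906^64 ≡ 2299^2 = 5285401 ≡ 1950
906^128 ≡ 1950^2 = 3802500 ≡ 42
906^256 ≡ 42^2 = 1764
416 = 256 + 128 + 32, so 906^416 ≡ 1764·42·2299 ≡ 561 (mod 3389)
Right side y^r · r^s mod p:
2286^2 = 5225796 ≡ 3347
2286^4 ≡ 3347^2 = 11202409 ≡ 1764
2286^8 ≡ 1764^2 = 3111696 ≡ 594
2286^16 ≡ 594^2 = 352836 ≡ 380
2286^32 ≡ 380^2 = 144400 ≡ 2062
2286^64 ≡ 2062^2 = 4251844 ≡ 2038
2286^128 ≡ 2038^2 = 4153444 ≡ 1919
2286^256 ≡ 1919^2 = 3682561 ≡ 2107
2286^512 ≡ 2107^2 = 4439449 ≡ 3248
2286^1024 ≡ 3248^2 = 10549504 ≡ 2936
1396 = 1024 + 256 + 64 + 32 + 16 + 4, so 2286^1396 ≡ 2936·2107·2038·2062·380·1764 ≡ 2192 (mod 3389)
1396^2 = 1948816 ≡ 141
1396^4 ≡ 141^2 = 19881 ≡ 2936
1396^8 ≡ 2936^2 = 8620096 ≡ 1869
1396^16 ≡ 1869^2 = 3493161 ≡ 2491
1396^32 ≡ 2491^2 = 6205081 ≡ 3211
1396^64 ≡ 3211^2 = 10310521 ≡ 1183
1396^128 ≡ 1183^2 = 1399489 ≡ 3221
1396^256 ≡ 3221^2 = 10374841 ≡ 1112
1396^512 ≡ 1112^2 = 1236544 ≡ 2948
916 = 512 + 256 + 128 + 16 + 4, so 1396^916 ≡ 2948·1112·3221·2491·2936 ≡ 1049 (mod 3389)
2192·1049 = 2299408 ≡ 1666 (mod 3389)
561 ≠ 1666, so verification fails.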